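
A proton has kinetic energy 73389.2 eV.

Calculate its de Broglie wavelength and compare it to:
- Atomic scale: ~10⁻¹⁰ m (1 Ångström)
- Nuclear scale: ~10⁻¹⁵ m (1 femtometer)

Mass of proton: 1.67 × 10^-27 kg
λ = 1.06 × 10^-13 m, which is between nuclear and atomic scales.

Using λ = h/√(2mKE):

KE = 73389.2 eV = 1.176 × 10^-14 J

λ = h/√(2mKE)
λ = (6.626 × 10^-34 J·s) / √(2 × 1.67 × 10^-27 kg × 1.176 × 10^-14 J)
λ = 1.06 × 10^-13 m

Comparison:
- Atomic scale (10⁻¹⁰ m): λ is 0.0011× this size
- Nuclear scale (10⁻¹⁵ m): λ is 1.1e+02× this size

The wavelength is between nuclear and atomic scales.

This wavelength is appropriate for probing atomic structure but too large for nuclear physics experiments.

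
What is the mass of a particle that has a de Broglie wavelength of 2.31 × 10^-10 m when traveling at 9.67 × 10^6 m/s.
2.97 × 10^-31 kg

From the de Broglie relation λ = h/(mv), we solve for m:

m = h/(λv)
m = (6.626 × 10^-34 J·s) / (2.31 × 10^-10 m × 9.67 × 10^6 m/s)
m = 2.97 × 10^-31 kg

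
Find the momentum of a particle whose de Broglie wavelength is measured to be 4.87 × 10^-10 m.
1.36 × 10^-24 kg·m/s

From the de Broglie relation λ = h/p, we solve for p:

p = h/λ
p = (6.626 × 10^-34 J·s) / (4.87 × 10^-10 m)
p = 1.36 × 10^-24 kg·m/s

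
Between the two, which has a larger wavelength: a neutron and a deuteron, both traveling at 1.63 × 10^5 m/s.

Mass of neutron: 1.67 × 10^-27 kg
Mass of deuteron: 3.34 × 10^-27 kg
The neutron has the longer wavelength.

Using λ = h/(mv), since both particles have the same velocity, the wavelength depends only on mass.

For neutron: λ₁ = h/(m₁v) = 2.43 × 10^-12 m
For deuteron: λ₂ = h/(m₂v) = 1.22 × 10^-12 m

Since λ ∝ 1/m at constant velocity, the lighter particle has the longer wavelength.

The neutron has the longer de Broglie wavelength.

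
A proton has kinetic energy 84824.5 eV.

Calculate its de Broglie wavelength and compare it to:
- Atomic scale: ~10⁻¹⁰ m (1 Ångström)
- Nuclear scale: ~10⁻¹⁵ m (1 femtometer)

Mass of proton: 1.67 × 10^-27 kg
λ = 9.83 × 10^-14 m, which is between nuclear and atomic scales.

Using λ = h/√(2mKE):

KE = 84824.5 eV = 1.359 × 10^-14 J

λ = h/√(2mKE)
λ = (6.626 × 10^-34 J·s) / √(2 × 1.67 × 10^-27 kg × 1.359 × 10^-14 J)
λ = 9.83 × 10^-14 m

Comparison:
- Atomic scale (10⁻¹⁰ m): λ is 0.00098× this size
- Nuclear scale (10⁻¹⁵ m): λ is 98× this size

The wavelength is between nuclear and atomic scales.

This wavelength is appropriate for probing atomic structure but too large for nuclear physics experiments.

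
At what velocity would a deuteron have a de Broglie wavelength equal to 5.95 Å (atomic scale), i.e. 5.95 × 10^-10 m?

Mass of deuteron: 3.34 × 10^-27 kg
3.33 × 10^2 m/s

From λ = h/(mv), solve for v:

v = h/(mλ)
v = (6.626 × 10^-34 J·s) / (3.34 × 10^-27 kg × 5.95 × 10^-10 m)
v = 3.33 × 10^2 m/s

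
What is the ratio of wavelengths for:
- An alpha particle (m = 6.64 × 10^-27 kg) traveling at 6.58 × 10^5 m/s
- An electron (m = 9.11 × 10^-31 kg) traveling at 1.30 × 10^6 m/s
λ₁/λ₂ = 2.71 × 10^-4

Using λ = h/(mv):

λ₁ = h/(m₁v₁) = 1.52 × 10^-13 m
λ₂ = h/(m₂v₂) = 5.59 × 10^-10 m

Ratio λ₁/λ₂ = (m₂v₂)/(m₁v₁)
         = (9.11 × 10^-31 kg × 1.30 × 10^6 m/s) / (6.64 × 10^-27 kg × 6.58 × 10^5 m/s)
         = 2.71 × 10^-4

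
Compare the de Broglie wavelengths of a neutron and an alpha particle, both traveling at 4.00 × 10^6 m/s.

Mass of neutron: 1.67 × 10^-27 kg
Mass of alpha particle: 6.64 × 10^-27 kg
The neutron has the longer wavelength.

Using λ = h/(mv), since both particles have the same velocity, the wavelength depends only on mass.

For neutron: λ₁ = h/(m₁v) = 9.92 × 10^-14 m
For alpha particle: λ₂ = h/(m₂v) = 2.49 × 10^-14 m

Since λ ∝ 1/m at constant velocity, the lighter particle has the longer wavelength.

The neutron has the longer de Broglie wavelength.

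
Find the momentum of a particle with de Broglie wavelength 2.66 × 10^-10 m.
2.49 × 10^-24 kg·m/s

From the de Broglie relation λ = h/p, we solve for p:

p = h/λ
p = (6.626 × 10^-34 J·s) / (2.66 × 10^-10 m)
p = 2.49 × 10^-24 kg·m/s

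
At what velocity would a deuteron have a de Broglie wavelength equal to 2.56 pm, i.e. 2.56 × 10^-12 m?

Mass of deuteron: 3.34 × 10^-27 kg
7.75 × 10^4 m/s

From λ = h/(mv), solve for v:

v = h/(mλ)
v = (6.626 × 10^-34 J·s) / (3.34 × 10^-27 kg × 2.56 × 10^-12 m)
v = 7.75 × 10^4 m/s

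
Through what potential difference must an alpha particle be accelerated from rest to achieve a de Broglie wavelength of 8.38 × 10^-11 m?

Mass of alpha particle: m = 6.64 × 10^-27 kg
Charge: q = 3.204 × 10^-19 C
1.47 × 10^-2 V

From λ = h/√(2mqV), we solve for V:

λ² = h²/(2mqV)
V = h²/(2mqλ²)
V = (6.626 × 10^-34 J·s)² / (2 × 6.64 × 10^-27 kg × 3.204 × 10^-19 C × (8.38 × 10^-11 m)²)
V = 1.47 × 10^-2 V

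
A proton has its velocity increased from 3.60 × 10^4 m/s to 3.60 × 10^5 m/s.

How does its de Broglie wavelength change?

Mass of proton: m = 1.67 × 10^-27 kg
The wavelength decreases by a factor of 10.

Using λ = h/(mv):

Initial wavelength: λ₁ = h/(mv₁) = 1.10 × 10^-11 m
Final wavelength: λ₂ = h/(mv₂) = 1.10 × 10^-12 m

Since λ ∝ 1/v, when velocity increases by a factor of 10, the wavelength decreases by a factor of 10.

λ₂/λ₁ = v₁/v₂ = 1/10

The wavelength decreases by a factor of 10.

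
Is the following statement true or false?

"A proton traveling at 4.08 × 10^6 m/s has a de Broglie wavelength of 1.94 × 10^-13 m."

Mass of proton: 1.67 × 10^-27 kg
False

The claim is incorrect.

Using λ = h/(mv):
λ = (6.626 × 10^-34 J·s) / (1.67 × 10^-27 kg × 4.08 × 10^6 m/s)
λ = 9.72 × 10^-14 m

The actual wavelength differs from the claimed 1.94 × 10^-13 m.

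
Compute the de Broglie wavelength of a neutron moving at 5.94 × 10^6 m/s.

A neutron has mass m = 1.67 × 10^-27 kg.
6.68 × 10^-14 m

Using the de Broglie relation λ = h/(mv):

λ = h/(mv)
λ = (6.626 × 10^-34 J·s) / (1.67 × 10^-27 kg × 5.94 × 10^6 m/s)
λ = 6.68 × 10^-14 m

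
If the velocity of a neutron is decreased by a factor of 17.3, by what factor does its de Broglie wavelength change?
The wavelength increases by a factor of 17.3.

From λ = h/(mv), the wavelength is inversely proportional to velocity:

λ ∝ 1/v

If v → v/17.3, then λ → 17.3λ

When velocity is decreased by a factor of 17.3, the wavelength increases by a factor of 17.3.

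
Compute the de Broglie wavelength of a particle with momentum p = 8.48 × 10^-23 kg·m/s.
7.81 × 10^-12 m

Using the de Broglie relation λ = h/p:

λ = h/p
λ = (6.626 × 10^-34 J·s) / (8.48 × 10^-23 kg·m/s)
λ = 7.81 × 10^-12 m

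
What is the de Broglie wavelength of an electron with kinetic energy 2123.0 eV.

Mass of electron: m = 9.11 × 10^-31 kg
2.66 × 10^-11 m

Using λ = h/√(2mKE):

First convert KE to Joules: KE = 2123.0 eV = 3.401 × 10^-16 J

λ = h/√(2mKE)
λ = (6.626 × 10^-34 J·s) / √(2 × 9.11 × 10^-31 kg × 3.401 × 10^-16 J)
λ = 2.66 × 10^-11 m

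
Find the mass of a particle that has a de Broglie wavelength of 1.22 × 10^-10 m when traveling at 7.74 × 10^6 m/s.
7.02 × 10^-31 kg

From the de Broglie relation λ = h/(mv), we solve for m:

m = h/(λv)
m = (6.626 × 10^-34 J·s) / (1.22 × 10^-10 m × 7.74 × 10^6 m/s)
m = 7.02 × 10^-31 kg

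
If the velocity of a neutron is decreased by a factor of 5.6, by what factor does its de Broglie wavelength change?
The wavelength increases by a factor of 5.6.

From λ = h/(mv), the wavelength is inversely proportional to velocity:

λ ∝ 1/v

If v → v/5.6, then λ → 5.6λ

When velocity is decreased by a factor of 5.6, the wavelength increases by a factor of 5.6.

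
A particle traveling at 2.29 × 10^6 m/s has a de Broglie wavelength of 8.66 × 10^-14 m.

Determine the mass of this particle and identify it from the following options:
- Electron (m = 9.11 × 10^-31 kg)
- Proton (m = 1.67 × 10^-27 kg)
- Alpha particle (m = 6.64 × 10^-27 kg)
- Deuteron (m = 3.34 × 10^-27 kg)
The particle is a deuteron.

From λ = h/(mv), solve for mass:

m = h/(λv)
m = (6.626 × 10^-34 J·s) / (8.66 × 10^-14 m × 2.29 × 10^6 m/s)
m = 3.34 × 10^-27 kg

Comparing with the listed masses, this is closest to a deuteron.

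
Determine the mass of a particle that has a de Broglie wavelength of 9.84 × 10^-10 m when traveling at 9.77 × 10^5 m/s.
6.89 × 10^-31 kg

From the de Broglie relation λ = h/(mv), we solve for m:

m = h/(λv)
m = (6.626 × 10^-34 J·s) / (9.84 × 10^-10 m × 9.77 × 10^5 m/s)
m = 6.89 × 10^-31 kg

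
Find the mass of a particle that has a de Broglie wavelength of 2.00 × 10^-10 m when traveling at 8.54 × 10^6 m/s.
3.88 × 10^-31 kg

From the de Broglie relation λ = h/(mv), we solve for m:

m = h/(λv)
m = (6.626 × 10^-34 J·s) / (2.00 × 10^-10 m × 8.54 × 10^6 m/s)
m = 3.88 × 10^-31 kg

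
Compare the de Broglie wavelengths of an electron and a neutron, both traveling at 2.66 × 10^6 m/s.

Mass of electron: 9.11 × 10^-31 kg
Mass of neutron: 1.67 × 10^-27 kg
The electron has the longer wavelength.

Using λ = h/(mv), since both particles have the same velocity, the wavelength depends only on mass.

For electron: λ₁ = h/(m₁v) = 2.73 × 10^-10 m
For neutron: λ₂ = h/(m₂v) = 1.49 × 10^-13 m

Since λ ∝ 1/m at constant velocity, the lighter particle has the longer wavelength.

The electron has the longer de Broglie wavelength.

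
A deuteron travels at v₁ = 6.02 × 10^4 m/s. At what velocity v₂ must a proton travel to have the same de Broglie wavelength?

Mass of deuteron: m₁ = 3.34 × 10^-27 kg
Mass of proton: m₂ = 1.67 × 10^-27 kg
v₂ = 1.20 × 10^5 m/s

For equal de Broglie wavelengths: λ₁ = λ₂

h/(m₁v₁) = h/(m₂v₂)
m₁v₁ = m₂v₂
v₂ = v₁ · (m₁/m₂)

v₂ = 6.02 × 10^4 m/s × (3.34 × 10^-27 kg / 1.67 × 10^-27 kg)
v₂ = 1.20 × 10^5 m/s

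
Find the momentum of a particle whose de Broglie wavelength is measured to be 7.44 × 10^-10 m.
8.91 × 10^-25 kg·m/s

From the de Broglie relation λ = h/p, we solve for p:

p = h/λ
p = (6.626 × 10^-34 J·s) / (7.44 × 10^-10 m)
p = 8.91 × 10^-25 kg·m/s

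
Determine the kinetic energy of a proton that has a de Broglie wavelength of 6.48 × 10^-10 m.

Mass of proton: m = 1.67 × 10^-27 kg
3.13 × 10^-22 J (or 1.95 × 10^-3 eV)

From λ = h/√(2mKE), we solve for KE:

λ² = h²/(2mKE)
KE = h²/(2mλ²)
KE = (6.626 × 10^-34 J·s)² / (2 × 1.67 × 10^-27 kg × (6.48 × 10^-10 m)²)
KE = 3.13 × 10^-22 J
KE = 1.95 × 10^-3 eV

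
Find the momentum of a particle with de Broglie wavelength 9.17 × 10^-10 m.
7.23 × 10^-25 kg·m/s

From the de Broglie relation λ = h/p, we solve for p:

p = h/λ
p = (6.626 × 10^-34 J·s) / (9.17 × 10^-10 m)
p = 7.23 × 10^-25 kg·m/s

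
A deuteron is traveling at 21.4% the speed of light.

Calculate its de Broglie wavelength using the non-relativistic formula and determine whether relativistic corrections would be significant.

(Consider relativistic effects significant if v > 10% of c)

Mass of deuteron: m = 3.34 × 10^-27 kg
Yes, relativistic corrections are needed.

Using the non-relativistic de Broglie formula λ = h/(mv):

v = 21.4% × c = 6.416 × 10^7 m/s

λ = h/(mv)
λ = (6.626 × 10^-34 J·s) / (3.34 × 10^-27 kg × 6.416 × 10^7 m/s)
λ = 3.09 × 10^-15 m

Since v = 21.4% of c > 10% of c, relativistic corrections ARE significant and the actual wavelength would differ from this non-relativistic estimate.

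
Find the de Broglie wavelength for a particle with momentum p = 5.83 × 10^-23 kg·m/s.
1.14 × 10^-11 m

Using the de Broglie relation λ = h/p:

λ = h/p
λ = (6.626 × 10^-34 J·s) / (5.83 × 10^-23 kg·m/s)
λ = 1.14 × 10^-11 m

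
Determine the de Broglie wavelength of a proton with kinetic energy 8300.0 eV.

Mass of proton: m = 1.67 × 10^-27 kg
3.14 × 10^-13 m

Using λ = h/√(2mKE):

First convert KE to Joules: KE = 8300.0 eV = 1.330 × 10^-15 J

λ = h/√(2mKE)
λ = (6.626 × 10^-34 J·s) / √(2 × 1.67 × 10^-27 kg × 1.330 × 10^-15 J)
λ = 3.14 × 10^-13 m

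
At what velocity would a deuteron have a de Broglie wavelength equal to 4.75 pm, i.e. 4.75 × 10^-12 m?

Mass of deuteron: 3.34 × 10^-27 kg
4.18 × 10^4 m/s

From λ = h/(mv), solve for v:

v = h/(mλ)
v = (6.626 × 10^-34 J·s) / (3.34 × 10^-27 kg × 4.75 × 10^-12 m)
v = 4.18 × 10^4 m/s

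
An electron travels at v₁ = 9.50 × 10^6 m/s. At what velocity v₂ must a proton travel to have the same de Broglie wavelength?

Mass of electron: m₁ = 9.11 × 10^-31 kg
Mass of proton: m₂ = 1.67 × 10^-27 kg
v₂ = 5.18 × 10^3 m/s

For equal de Broglie wavelengths: λ₁ = λ₂

h/(m₁v₁) = h/(m₂v₂)
m₁v₁ = m₂v₂
v₂ = v₁ · (m₁/m₂)

v₂ = 9.50 × 10^6 m/s × (9.11 × 10^-31 kg / 1.67 × 10^-27 kg)
v₂ = 5.18 × 10^3 m/s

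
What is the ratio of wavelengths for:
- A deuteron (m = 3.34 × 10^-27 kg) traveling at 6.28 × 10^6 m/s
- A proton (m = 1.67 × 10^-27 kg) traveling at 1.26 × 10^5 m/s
λ₁/λ₂ = 0.0100

Using λ = h/(mv):

λ₁ = h/(m₁v₁) = 3.16 × 10^-14 m
λ₂ = h/(m₂v₂) = 3.15 × 10^-12 m

Ratio λ₁/λ₂ = (m₂v₂)/(m₁v₁)
         = (1.67 × 10^-27 kg × 1.26 × 10^5 m/s) / (3.34 × 10^-27 kg × 6.28 × 10^6 m/s)
         = 0.0100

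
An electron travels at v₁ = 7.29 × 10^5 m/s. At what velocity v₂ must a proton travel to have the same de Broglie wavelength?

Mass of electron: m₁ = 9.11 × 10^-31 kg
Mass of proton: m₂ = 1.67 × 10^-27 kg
v₂ = 3.98 × 10^2 m/s

For equal de Broglie wavelengths: λ₁ = λ₂

h/(m₁v₁) = h/(m₂v₂)
m₁v₁ = m₂v₂
v₂ = v₁ · (m₁/m₂)

v₂ = 7.29 × 10^5 m/s × (9.11 × 10^-31 kg / 1.67 × 10^-27 kg)
v₂ = 3.98 × 10^2 m/s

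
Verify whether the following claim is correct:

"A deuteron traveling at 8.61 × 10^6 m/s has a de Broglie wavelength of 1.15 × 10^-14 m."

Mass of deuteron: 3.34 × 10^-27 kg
False

The claim is incorrect.

Using λ = h/(mv):
λ = (6.626 × 10^-34 J·s) / (3.34 × 10^-27 kg × 8.61 × 10^6 m/s)
λ = 2.30 × 10^-14 m

The actual wavelength differs from the claimed 1.15 × 10^-14 m.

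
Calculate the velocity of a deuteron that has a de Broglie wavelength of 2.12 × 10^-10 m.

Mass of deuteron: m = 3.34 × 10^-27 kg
9.36 × 10^2 m/s

From the de Broglie relation λ = h/(mv), we solve for v:

v = h/(mλ)
v = (6.626 × 10^-34 J·s) / (3.34 × 10^-27 kg × 2.12 × 10^-10 m)
v = 9.36 × 10^2 m/s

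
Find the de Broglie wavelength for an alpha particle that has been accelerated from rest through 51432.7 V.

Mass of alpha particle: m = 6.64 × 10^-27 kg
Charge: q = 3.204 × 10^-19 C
4.48 × 10^-14 m

When a particle is accelerated through voltage V, it gains kinetic energy KE = qV.

The de Broglie wavelength is then λ = h/√(2mqV):

λ = h/√(2mqV)
λ = (6.626 × 10^-34 J·s) / √(2 × 6.64 × 10^-27 kg × 3.204 × 10^-19 C × 51432.7 V)
λ = 4.48 × 10^-14 m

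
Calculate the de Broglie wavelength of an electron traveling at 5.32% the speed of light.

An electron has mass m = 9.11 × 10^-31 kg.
4.56 × 10^-11 m

Using the de Broglie relation λ = h/(mv):

v = 5.32% × c = 1.595 × 10^7 m/s

λ = h/(mv)
λ = (6.626 × 10^-34 J·s) / (9.11 × 10^-31 kg × 1.595 × 10^7 m/s)
λ = 4.56 × 10^-11 m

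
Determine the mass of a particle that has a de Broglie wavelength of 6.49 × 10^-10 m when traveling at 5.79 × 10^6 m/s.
1.76 × 10^-31 kg

From the de Broglie relation λ = h/(mv), we solve for m:

m = h/(λv)
m = (6.626 × 10^-34 J·s) / (6.49 × 10^-10 m × 5.79 × 10^6 m/s)
m = 1.76 × 10^-31 kg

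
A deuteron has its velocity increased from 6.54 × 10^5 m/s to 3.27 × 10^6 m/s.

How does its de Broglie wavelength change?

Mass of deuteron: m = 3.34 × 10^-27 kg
The wavelength decreases by a factor of 5.

Using λ = h/(mv):

Initial wavelength: λ₁ = h/(mv₁) = 3.03 × 10^-13 m
Final wavelength: λ₂ = h/(mv₂) = 6.07 × 10^-14 m

Since λ ∝ 1/v, when velocity increases by a factor of 5, the wavelength decreases by a factor of 5.

λ₂/λ₁ = v₁/v₂ = 1/5

The wavelength decreases by a factor of 5.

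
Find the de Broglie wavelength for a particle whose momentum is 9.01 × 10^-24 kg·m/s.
7.35 × 10^-11 m

Using the de Broglie relation λ = h/p:

λ = h/p
λ = (6.626 × 10^-34 J·s) / (9.01 × 10^-24 kg·m/s)
λ = 7.35 × 10^-11 m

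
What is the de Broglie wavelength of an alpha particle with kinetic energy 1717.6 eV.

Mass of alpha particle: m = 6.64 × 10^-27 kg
3.47 × 10^-13 m

Using λ = h/√(2mKE):

First convert KE to Joules: KE = 1717.6 eV = 2.752 × 10^-16 J

λ = h/√(2mKE)
λ = (6.626 × 10^-34 J·s) / √(2 × 6.64 × 10^-27 kg × 2.752 × 10^-16 J)
λ = 3.47 × 10^-13 m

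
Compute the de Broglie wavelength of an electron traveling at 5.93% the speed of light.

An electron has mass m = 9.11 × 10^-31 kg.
4.09 × 10^-11 m

Using the de Broglie relation λ = h/(mv):

v = 5.93% × c = 1.778 × 10^7 m/s

λ = h/(mv)
λ = (6.626 × 10^-34 J·s) / (9.11 × 10^-31 kg × 1.778 × 10^7 m/s)
λ = 4.09 × 10^-11 m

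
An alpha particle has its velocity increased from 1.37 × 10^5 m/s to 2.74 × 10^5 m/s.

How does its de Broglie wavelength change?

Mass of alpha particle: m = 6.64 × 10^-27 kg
The wavelength decreases by a factor of 2.

Using λ = h/(mv):

Initial wavelength: λ₁ = h/(mv₁) = 7.28 × 10^-13 m
Final wavelength: λ₂ = h/(mv₂) = 3.64 × 10^-13 m

Since λ ∝ 1/v, when velocity increases by a factor of 2, the wavelength decreases by a factor of 2.

λ₂/λ₁ = v₁/v₂ = 1/2

The wavelength decreases by a factor of 2.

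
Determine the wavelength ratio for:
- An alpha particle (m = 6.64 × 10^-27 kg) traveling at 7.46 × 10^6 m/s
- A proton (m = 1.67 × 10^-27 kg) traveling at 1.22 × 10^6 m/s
λ₁/λ₂ = 0.0411

Using λ = h/(mv):

λ₁ = h/(m₁v₁) = 1.34 × 10^-14 m
λ₂ = h/(m₂v₂) = 3.25 × 10^-13 m

Ratio λ₁/λ₂ = (m₂v₂)/(m₁v₁)
         = (1.67 × 10^-27 kg × 1.22 × 10^6 m/s) / (6.64 × 10^-27 kg × 7.46 × 10^6 m/s)
         = 0.0411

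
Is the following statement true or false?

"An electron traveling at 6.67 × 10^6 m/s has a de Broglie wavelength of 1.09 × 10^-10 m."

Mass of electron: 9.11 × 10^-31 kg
True

The claim is correct.

Using λ = h/(mv):
λ = (6.626 × 10^-34 J·s) / (9.11 × 10^-31 kg × 6.67 × 10^6 m/s)
λ = 1.09 × 10^-10 m

This matches the claimed value.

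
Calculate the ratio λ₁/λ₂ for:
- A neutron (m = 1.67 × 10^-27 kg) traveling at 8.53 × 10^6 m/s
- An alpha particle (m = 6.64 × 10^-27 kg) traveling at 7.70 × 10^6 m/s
λ₁/λ₂ = 3.59

Using λ = h/(mv):

λ₁ = h/(m₁v₁) = 4.65 × 10^-14 m
λ₂ = h/(m₂v₂) = 1.30 × 10^-14 m

Ratio λ₁/λ₂ = (m₂v₂)/(m₁v₁)
         = (6.64 × 10^-27 kg × 7.70 × 10^6 m/s) / (1.67 × 10^-27 kg × 8.53 × 10^6 m/s)
         = 3.59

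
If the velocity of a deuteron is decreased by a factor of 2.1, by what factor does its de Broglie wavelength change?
The wavelength increases by a factor of 2.1.

From λ = h/(mv), the wavelength is inversely proportional to velocity:

λ ∝ 1/v

If v → v/2.1, then λ → 2.1λ

When velocity is decreased by a factor of 2.1, the wavelength increases by a factor of 2.1.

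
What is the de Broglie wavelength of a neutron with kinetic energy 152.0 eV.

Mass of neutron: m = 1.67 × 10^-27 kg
2.32 × 10^-12 m

Using λ = h/√(2mKE):

First convert KE to Joules: KE = 152.0 eV = 2.435 × 10^-17 J

λ = h/√(2mKE)
λ = (6.626 × 10^-34 J·s) / √(2 × 1.67 × 10^-27 kg × 2.435 × 10^-17 J)
λ = 2.32 × 10^-12 m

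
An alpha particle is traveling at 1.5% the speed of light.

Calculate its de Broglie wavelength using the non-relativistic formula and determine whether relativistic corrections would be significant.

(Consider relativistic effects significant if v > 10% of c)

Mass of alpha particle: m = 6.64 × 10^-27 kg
No, relativistic corrections are not needed.

Using the non-relativistic de Broglie formula λ = h/(mv):

v = 1.5% × c = 4.497 × 10^6 m/s

λ = h/(mv)
λ = (6.626 × 10^-34 J·s) / (6.64 × 10^-27 kg × 4.497 × 10^6 m/s)
λ = 2.22 × 10^-14 m

Since v = 1.5% of c < 10% of c, relativistic corrections are NOT significant and this non-relativistic result is a good approximation.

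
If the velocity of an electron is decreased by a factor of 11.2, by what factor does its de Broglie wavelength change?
The wavelength increases by a factor of 11.2.

From λ = h/(mv), the wavelength is inversely proportional to velocity:

λ ∝ 1/v

If v → v/11.2, then λ → 11.2λ

When velocity is decreased by a factor of 11.2, the wavelength increases by a factor of 11.2.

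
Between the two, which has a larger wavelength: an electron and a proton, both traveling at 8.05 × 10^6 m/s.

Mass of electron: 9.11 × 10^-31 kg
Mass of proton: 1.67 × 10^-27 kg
The electron has the longer wavelength.

Using λ = h/(mv), since both particles have the same velocity, the wavelength depends only on mass.

For electron: λ₁ = h/(m₁v) = 9.04 × 10^-11 m
For proton: λ₂ = h/(m₂v) = 4.93 × 10^-14 m

Since λ ∝ 1/m at constant velocity, the lighter particle has the longer wavelength.

The electron has the longer de Broglie wavelength.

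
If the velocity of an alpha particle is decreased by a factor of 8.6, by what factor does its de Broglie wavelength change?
The wavelength increases by a factor of 8.6.

From λ = h/(mv), the wavelength is inversely proportional to velocity:

λ ∝ 1/v

If v → v/8.6, then λ → 8.6λ

When velocity is decreased by a factor of 8.6, the wavelength increases by a factor of 8.6.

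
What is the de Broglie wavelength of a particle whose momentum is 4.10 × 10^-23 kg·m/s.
1.62 × 10^-11 m

Using the de Broglie relation λ = h/p:

λ = h/p
λ = (6.626 × 10^-34 J·s) / (4.10 × 10^-23 kg·m/s)
λ = 1.62 × 10^-11 m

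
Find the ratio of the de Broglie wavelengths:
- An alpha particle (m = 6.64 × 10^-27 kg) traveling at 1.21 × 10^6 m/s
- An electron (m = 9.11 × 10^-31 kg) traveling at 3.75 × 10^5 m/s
λ₁/λ₂ = 4.25 × 10^-5

Using λ = h/(mv):

λ₁ = h/(m₁v₁) = 8.25 × 10^-14 m
λ₂ = h/(m₂v₂) = 1.94 × 10^-9 m

Ratio λ₁/λ₂ = (m₂v₂)/(m₁v₁)
         = (9.11 × 10^-31 kg × 3.75 × 10^5 m/s) / (6.64 × 10^-27 kg × 1.21 × 10^6 m/s)
         = 4.25 × 10^-5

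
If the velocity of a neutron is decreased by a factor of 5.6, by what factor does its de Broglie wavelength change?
The wavelength increases by a factor of 5.6.

From λ = h/(mv), the wavelength is inversely proportional to velocity:

λ ∝ 1/v

If v → v/5.6, then λ → 5.6λ

When velocity is decreased by a factor of 5.6, the wavelength increases by a factor of 5.6.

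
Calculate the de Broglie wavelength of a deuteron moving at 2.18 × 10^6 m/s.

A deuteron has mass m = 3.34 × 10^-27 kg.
9.10 × 10^-14 m

Using the de Broglie relation λ = h/(mv):

λ = h/(mv)
λ = (6.626 × 10^-34 J·s) / (3.34 × 10^-27 kg × 2.18 × 10^6 m/s)
λ = 9.10 × 10^-14 m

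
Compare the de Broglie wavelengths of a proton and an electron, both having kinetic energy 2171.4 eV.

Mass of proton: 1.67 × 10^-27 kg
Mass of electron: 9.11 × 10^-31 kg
The electron has the longer wavelength.

Using λ = h/√(2mKE):

For proton: λ₁ = h/√(2m₁KE) = 6.15 × 10^-13 m
For electron: λ₂ = h/√(2m₂KE) = 2.63 × 10^-11 m

Since λ ∝ 1/√m at constant kinetic energy, the lighter particle has the longer wavelength.

The electron has the longer de Broglie wavelength.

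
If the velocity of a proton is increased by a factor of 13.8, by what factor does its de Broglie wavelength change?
The wavelength decreases by a factor of 13.8.

From λ = h/(mv), the wavelength is inversely proportional to velocity:

λ ∝ 1/v

If v → 13.8v, then λ → λ/13.8

When velocity is increased by a factor of 13.8, the wavelength decreases by a factor of 13.8.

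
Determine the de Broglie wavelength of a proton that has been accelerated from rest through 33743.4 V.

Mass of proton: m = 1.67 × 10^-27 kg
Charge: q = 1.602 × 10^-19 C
1.56 × 10^-13 m

When a particle is accelerated through voltage V, it gains kinetic energy KE = qV.

The de Broglie wavelength is then λ = h/√(2mqV):

λ = h/√(2mqV)
λ = (6.626 × 10^-34 J·s) / √(2 × 1.67 × 10^-27 kg × 1.602 × 10^-19 C × 33743.4 V)
λ = 1.56 × 10^-13 m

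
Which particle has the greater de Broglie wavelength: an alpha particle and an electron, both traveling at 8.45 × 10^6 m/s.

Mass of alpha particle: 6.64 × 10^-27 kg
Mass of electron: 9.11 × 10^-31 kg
The electron has the longer wavelength.

Using λ = h/(mv), since both particles have the same velocity, the wavelength depends only on mass.

For alpha particle: λ₁ = h/(m₁v) = 1.18 × 10^-14 m
For electron: λ₂ = h/(m₂v) = 8.61 × 10^-11 m

Since λ ∝ 1/m at constant velocity, the lighter particle has the longer wavelength.

The electron has the longer de Broglie wavelength.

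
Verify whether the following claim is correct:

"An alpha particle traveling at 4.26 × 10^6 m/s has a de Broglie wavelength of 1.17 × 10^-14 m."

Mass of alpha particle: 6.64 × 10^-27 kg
False

The claim is incorrect.

Using λ = h/(mv):
λ = (6.626 × 10^-34 J·s) / (6.64 × 10^-27 kg × 4.26 × 10^6 m/s)
λ = 2.34 × 10^-14 m

The actual wavelength differs from the claimed 1.17 × 10^-14 m.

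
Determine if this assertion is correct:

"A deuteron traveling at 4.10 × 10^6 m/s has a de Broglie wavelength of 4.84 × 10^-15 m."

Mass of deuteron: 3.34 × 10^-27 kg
False

The claim is incorrect.

Using λ = h/(mv):
λ = (6.626 × 10^-34 J·s) / (3.34 × 10^-27 kg × 4.10 × 10^6 m/s)
λ = 4.84 × 10^-14 m

The actual wavelength differs from the claimed 4.84 × 10^-15 m.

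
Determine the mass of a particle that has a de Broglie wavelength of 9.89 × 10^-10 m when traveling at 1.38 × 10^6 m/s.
4.85 × 10^-31 kg

From the de Broglie relation λ = h/(mv), we solve for m:

m = h/(λv)
m = (6.626 × 10^-34 J·s) / (9.89 × 10^-10 m × 1.38 × 10^6 m/s)
m = 4.85 × 10^-31 kg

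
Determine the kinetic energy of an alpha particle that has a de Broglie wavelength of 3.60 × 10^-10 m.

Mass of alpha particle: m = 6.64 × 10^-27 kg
2.55 × 10^-22 J (or 1.59 × 10^-3 eV)

From λ = h/√(2mKE), we solve for KE:

λ² = h²/(2mKE)
KE = h²/(2mλ²)
KE = (6.626 × 10^-34 J·s)² / (2 × 6.64 × 10^-27 kg × (3.60 × 10^-10 m)²)
KE = 2.55 × 10^-22 J
KE = 1.59 × 10^-3 eV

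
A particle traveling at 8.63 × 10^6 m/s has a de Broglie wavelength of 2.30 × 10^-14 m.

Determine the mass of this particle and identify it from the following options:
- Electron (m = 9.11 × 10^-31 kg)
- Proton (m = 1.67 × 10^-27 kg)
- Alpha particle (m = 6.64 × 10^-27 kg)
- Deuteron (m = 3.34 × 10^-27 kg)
The particle is a deuteron.

From λ = h/(mv), solve for mass:

m = h/(λv)
m = (6.626 × 10^-34 J·s) / (2.30 × 10^-14 m × 8.63 × 10^6 m/s)
m = 3.34 × 10^-27 kg

Comparing with the listed masses, this is closest to a deuteron.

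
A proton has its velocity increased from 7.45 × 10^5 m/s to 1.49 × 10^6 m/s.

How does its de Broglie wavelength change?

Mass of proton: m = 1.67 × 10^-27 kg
The wavelength decreases by a factor of 2.

Using λ = h/(mv):

Initial wavelength: λ₁ = h/(mv₁) = 5.33 × 10^-13 m
Final wavelength: λ₂ = h/(mv₂) = 2.66 × 10^-13 m

Since λ ∝ 1/v, when velocity increases by a factor of 2, the wavelength decreases by a factor of 2.

λ₂/λ₁ = v₁/v₂ = 1/2

The wavelength decreases by a factor of 2.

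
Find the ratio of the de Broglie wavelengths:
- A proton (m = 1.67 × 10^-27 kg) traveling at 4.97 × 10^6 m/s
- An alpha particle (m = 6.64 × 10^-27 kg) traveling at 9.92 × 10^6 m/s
λ₁/λ₂ = 7.94

Using λ = h/(mv):

λ₁ = h/(m₁v₁) = 7.98 × 10^-14 m
λ₂ = h/(m₂v₂) = 1.01 × 10^-14 m

Ratio λ₁/λ₂ = (m₂v₂)/(m₁v₁)
         = (6.64 × 10^-27 kg × 9.92 × 10^6 m/s) / (1.67 × 10^-27 kg × 4.97 × 10^6 m/s)
         = 7.94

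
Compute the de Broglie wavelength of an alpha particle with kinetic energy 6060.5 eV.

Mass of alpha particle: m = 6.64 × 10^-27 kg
1.85 × 10^-13 m

Using λ = h/√(2mKE):

First convert KE to Joules: KE = 6060.5 eV = 9.710 × 10^-16 J

λ = h/√(2mKE)
λ = (6.626 × 10^-34 J·s) / √(2 × 6.64 × 10^-27 kg × 9.710 × 10^-16 J)
λ = 1.85 × 10^-13 m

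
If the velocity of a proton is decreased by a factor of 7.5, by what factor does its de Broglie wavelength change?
The wavelength increases by a factor of 7.5.

From λ = h/(mv), the wavelength is inversely proportional to velocity:

λ ∝ 1/v

If v → v/7.5, then λ → 7.5λ

When velocity is decreased by a factor of 7.5, the wavelength increases by a factor of 7.5.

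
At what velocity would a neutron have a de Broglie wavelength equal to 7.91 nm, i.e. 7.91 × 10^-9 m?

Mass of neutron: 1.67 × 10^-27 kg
5.02 × 10^1 m/s

From λ = h/(mv), solve for v:

v = h/(mλ)
v = (6.626 × 10^-34 J·s) / (1.67 × 10^-27 kg × 7.91 × 10^-9 m)
v = 5.02 × 10^1 m/s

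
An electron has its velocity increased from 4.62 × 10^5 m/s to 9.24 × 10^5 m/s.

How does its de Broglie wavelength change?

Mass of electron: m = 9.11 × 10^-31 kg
The wavelength decreases by a factor of 2.

Using λ = h/(mv):

Initial wavelength: λ₁ = h/(mv₁) = 1.57 × 10^-9 m
Final wavelength: λ₂ = h/(mv₂) = 7.87 × 10^-10 m

Since λ ∝ 1/v, when velocity increases by a factor of 2, the wavelength decreases by a factor of 2.

λ₂/λ₁ = v₁/v₂ = 1/2

The wavelength decreases by a factor of 2.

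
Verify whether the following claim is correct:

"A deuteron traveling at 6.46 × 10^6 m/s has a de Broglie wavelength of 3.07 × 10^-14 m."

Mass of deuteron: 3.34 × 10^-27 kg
True

The claim is correct.

Using λ = h/(mv):
λ = (6.626 × 10^-34 J·s) / (3.34 × 10^-27 kg × 6.46 × 10^6 m/s)
λ = 3.07 × 10^-14 m

This matches the claimed value.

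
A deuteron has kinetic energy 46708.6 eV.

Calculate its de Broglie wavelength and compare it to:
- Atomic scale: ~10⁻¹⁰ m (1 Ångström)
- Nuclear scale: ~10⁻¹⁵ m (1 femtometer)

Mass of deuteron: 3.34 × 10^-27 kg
λ = 9.37 × 10^-14 m, which is between nuclear and atomic scales.

Using λ = h/√(2mKE):

KE = 46708.6 eV = 7.484 × 10^-15 J

λ = h/√(2mKE)
λ = (6.626 × 10^-34 J·s) / √(2 × 3.34 × 10^-27 kg × 7.484 × 10^-15 J)
λ = 9.37 × 10^-14 m

Comparison:
- Atomic scale (10⁻¹⁰ m): λ is 0.00094× this size
- Nuclear scale (10⁻¹⁵ m): λ is 94× this size

The wavelength is between nuclear and atomic scales.

This wavelength is appropriate for probing atomic structure but too large for nuclear physics experiments.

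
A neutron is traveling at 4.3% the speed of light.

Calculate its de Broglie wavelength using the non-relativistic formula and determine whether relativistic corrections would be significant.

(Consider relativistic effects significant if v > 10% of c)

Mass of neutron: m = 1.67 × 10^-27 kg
No, relativistic corrections are not needed.

Using the non-relativistic de Broglie formula λ = h/(mv):

v = 4.3% × c = 1.289 × 10^7 m/s

λ = h/(mv)
λ = (6.626 × 10^-34 J·s) / (1.67 × 10^-27 kg × 1.289 × 10^7 m/s)
λ = 3.08 × 10^-14 m

Since v = 4.3% of c < 10% of c, relativistic corrections are NOT significant and this non-relativistic result is a good approximation.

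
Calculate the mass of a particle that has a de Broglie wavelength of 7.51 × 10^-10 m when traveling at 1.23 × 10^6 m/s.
7.17 × 10^-31 kg

From the de Broglie relation λ = h/(mv), we solve for m:

m = h/(λv)
m = (6.626 × 10^-34 J·s) / (7.51 × 10^-10 m × 1.23 × 10^6 m/s)
m = 7.17 × 10^-31 kg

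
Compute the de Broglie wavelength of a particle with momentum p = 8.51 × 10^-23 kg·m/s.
7.79 × 10^-12 m

Using the de Broglie relation λ = h/p:

λ = h/p
λ = (6.626 × 10^-34 J·s) / (8.51 × 10^-23 kg·m/s)
λ = 7.79 × 10^-12 m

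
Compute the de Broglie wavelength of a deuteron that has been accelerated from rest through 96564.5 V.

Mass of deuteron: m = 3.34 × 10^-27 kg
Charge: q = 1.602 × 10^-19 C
6.52 × 10^-14 m

When a particle is accelerated through voltage V, it gains kinetic energy KE = qV.

The de Broglie wavelength is then λ = h/√(2mqV):

λ = h/√(2mqV)
λ = (6.626 × 10^-34 J·s) / √(2 × 3.34 × 10^-27 kg × 1.602 × 10^-19 C × 96564.5 V)
λ = 6.52 × 10^-14 m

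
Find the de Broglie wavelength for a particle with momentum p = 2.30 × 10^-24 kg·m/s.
2.88 × 10^-10 m

Using the de Broglie relation λ = h/p:

λ = h/p
λ = (6.626 × 10^-34 J·s) / (2.30 × 10^-24 kg·m/s)
λ = 2.88 × 10^-10 m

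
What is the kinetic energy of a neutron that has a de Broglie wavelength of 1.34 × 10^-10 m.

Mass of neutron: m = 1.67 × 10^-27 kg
7.32 × 10^-21 J (or 0.0457 eV)

From λ = h/√(2mKE), we solve for KE:

λ² = h²/(2mKE)
KE = h²/(2mλ²)
KE = (6.626 × 10^-34 J·s)² / (2 × 1.67 × 10^-27 kg × (1.34 × 10^-10 m)²)
KE = 7.32 × 10^-21 J
KE = 0.0457 eV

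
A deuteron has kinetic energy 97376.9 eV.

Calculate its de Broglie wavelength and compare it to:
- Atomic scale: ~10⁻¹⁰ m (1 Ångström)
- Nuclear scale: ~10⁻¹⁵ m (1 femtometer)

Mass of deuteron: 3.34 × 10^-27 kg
λ = 6.49 × 10^-14 m, which is between nuclear and atomic scales.

Using λ = h/√(2mKE):

KE = 97376.9 eV = 1.560 × 10^-14 J

λ = h/√(2mKE)
λ = (6.626 × 10^-34 J·s) / √(2 × 3.34 × 10^-27 kg × 1.560 × 10^-14 J)
λ = 6.49 × 10^-14 m

Comparison:
- Atomic scale (10⁻¹⁰ m): λ is 0.00065× this size
- Nuclear scale (10⁻¹⁵ m): λ is 65× this size

The wavelength is between nuclear and atomic scales.

This wavelength is appropriate for probing atomic structure but too large for nuclear physics experiments.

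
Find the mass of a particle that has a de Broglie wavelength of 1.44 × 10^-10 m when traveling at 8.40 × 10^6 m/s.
5.48 × 10^-31 kg

From the de Broglie relation λ = h/(mv), we solve for m:

m = h/(λv)
m = (6.626 × 10^-34 J·s) / (1.44 × 10^-10 m × 8.40 × 10^6 m/s)
m = 5.48 × 10^-31 kg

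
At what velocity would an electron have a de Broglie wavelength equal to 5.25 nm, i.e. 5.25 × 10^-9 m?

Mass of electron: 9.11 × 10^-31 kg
1.39 × 10^5 m/s

From λ = h/(mv), solve for v:

v = h/(mλ)
v = (6.626 × 10^-34 J·s) / (9.11 × 10^-31 kg × 5.25 × 10^-9 m)
v = 1.39 × 10^5 m/s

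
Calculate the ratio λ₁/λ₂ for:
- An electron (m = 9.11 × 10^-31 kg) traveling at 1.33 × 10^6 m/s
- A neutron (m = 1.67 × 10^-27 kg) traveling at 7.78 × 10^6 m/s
λ₁/λ₂ = 1.07 × 10^4

Using λ = h/(mv):

λ₁ = h/(m₁v₁) = 5.47 × 10^-10 m
λ₂ = h/(m₂v₂) = 5.10 × 10^-14 m

Ratio λ₁/λ₂ = (m₂v₂)/(m₁v₁)
         = (1.67 × 10^-27 kg × 7.78 × 10^6 m/s) / (9.11 × 10^-31 kg × 1.33 × 10^6 m/s)
         = 1.07 × 10^4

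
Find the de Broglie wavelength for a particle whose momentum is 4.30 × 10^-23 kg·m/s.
1.54 × 10^-11 m

Using the de Broglie relation λ = h/p:

λ = h/p
λ = (6.626 × 10^-34 J·s) / (4.30 × 10^-23 kg·m/s)
λ = 1.54 × 10^-11 m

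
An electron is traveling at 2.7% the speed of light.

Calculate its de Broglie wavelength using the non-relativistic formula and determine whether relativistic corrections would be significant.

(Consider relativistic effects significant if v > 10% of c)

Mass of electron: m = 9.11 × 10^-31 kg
No, relativistic corrections are not needed.

Using the non-relativistic de Broglie formula λ = h/(mv):

v = 2.7% × c = 8.094 × 10^6 m/s

λ = h/(mv)
λ = (6.626 × 10^-34 J·s) / (9.11 × 10^-31 kg × 8.094 × 10^6 m/s)
λ = 8.99 × 10^-11 m

Since v = 2.7% of c < 10% of c, relativistic corrections are NOT significant and this non-relativistic result is a good approximation.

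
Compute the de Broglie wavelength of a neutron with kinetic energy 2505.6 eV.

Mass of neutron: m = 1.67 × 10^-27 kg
5.72 × 10^-13 m

Using λ = h/√(2mKE):

First convert KE to Joules: KE = 2505.6 eV = 4.014 × 10^-16 J

λ = h/√(2mKE)
λ = (6.626 × 10^-34 J·s) / √(2 × 1.67 × 10^-27 kg × 4.014 × 10^-16 J)
λ = 5.72 × 10^-13 m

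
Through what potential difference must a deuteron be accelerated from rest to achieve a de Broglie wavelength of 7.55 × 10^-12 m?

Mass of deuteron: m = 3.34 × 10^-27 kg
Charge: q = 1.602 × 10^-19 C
7.20 V

From λ = h/√(2mqV), we solve for V:

λ² = h²/(2mqV)
V = h²/(2mqλ²)
V = (6.626 × 10^-34 J·s)² / (2 × 3.34 × 10^-27 kg × 1.602 × 10^-19 C × (7.55 × 10^-12 m)²)
V = 7.20 V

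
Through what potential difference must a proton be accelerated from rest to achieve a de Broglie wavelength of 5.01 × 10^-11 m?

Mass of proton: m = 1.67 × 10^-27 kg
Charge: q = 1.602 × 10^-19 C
3.27 × 10^-1 V

From λ = h/√(2mqV), we solve for V:

λ² = h²/(2mqV)
V = h²/(2mqλ²)
V = (6.626 × 10^-34 J·s)² / (2 × 1.67 × 10^-27 kg × 1.602 × 10^-19 C × (5.01 × 10^-11 m)²)
V = 3.27 × 10^-1 V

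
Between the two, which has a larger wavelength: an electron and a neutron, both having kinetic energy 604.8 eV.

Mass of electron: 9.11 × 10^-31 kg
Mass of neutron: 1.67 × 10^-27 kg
The electron has the longer wavelength.

Using λ = h/√(2mKE):

For electron: λ₁ = h/√(2m₁KE) = 4.99 × 10^-11 m
For neutron: λ₂ = h/√(2m₂KE) = 1.16 × 10^-12 m

Since λ ∝ 1/√m at constant kinetic energy, the lighter particle has the longer wavelength.

The electron has the longer de Broglie wavelength.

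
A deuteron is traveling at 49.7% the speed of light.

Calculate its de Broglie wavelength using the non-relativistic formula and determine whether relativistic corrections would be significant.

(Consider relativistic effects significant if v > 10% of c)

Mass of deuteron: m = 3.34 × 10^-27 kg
Yes, relativistic corrections are needed.

Using the non-relativistic de Broglie formula λ = h/(mv):

v = 49.7% × c = 1.490 × 10^8 m/s

λ = h/(mv)
λ = (6.626 × 10^-34 J·s) / (3.34 × 10^-27 kg × 1.490 × 10^8 m/s)
λ = 1.33 × 10^-15 m

Since v = 49.7% of c > 10% of c, relativistic corrections ARE significant and the actual wavelength would differ from this non-relativistic estimate.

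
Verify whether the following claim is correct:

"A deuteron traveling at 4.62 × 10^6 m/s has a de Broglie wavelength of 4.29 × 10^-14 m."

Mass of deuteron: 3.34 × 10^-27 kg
True

The claim is correct.

Using λ = h/(mv):
λ = (6.626 × 10^-34 J·s) / (3.34 × 10^-27 kg × 4.62 × 10^6 m/s)
λ = 4.29 × 10^-14 m

This matches the claimed value.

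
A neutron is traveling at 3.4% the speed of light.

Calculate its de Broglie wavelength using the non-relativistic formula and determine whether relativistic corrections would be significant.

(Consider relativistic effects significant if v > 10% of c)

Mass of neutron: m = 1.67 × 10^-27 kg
No, relativistic corrections are not needed.

Using the non-relativistic de Broglie formula λ = h/(mv):

v = 3.4% × c = 1.019 × 10^7 m/s

λ = h/(mv)
λ = (6.626 × 10^-34 J·s) / (1.67 × 10^-27 kg × 1.019 × 10^7 m/s)
λ = 3.89 × 10^-14 m

Since v = 3.4% of c < 10% of c, relativistic corrections are NOT significant and this non-relativistic result is a good approximation.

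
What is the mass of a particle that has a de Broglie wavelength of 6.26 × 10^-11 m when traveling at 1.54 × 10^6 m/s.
6.87 × 10^-30 kg

From the de Broglie relation λ = h/(mv), we solve for m:

m = h/(λv)
m = (6.626 × 10^-34 J·s) / (6.26 × 10^-11 m × 1.54 × 10^6 m/s)
m = 6.87 × 10^-30 kg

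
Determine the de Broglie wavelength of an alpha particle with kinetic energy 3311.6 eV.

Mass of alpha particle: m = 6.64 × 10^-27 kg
2.50 × 10^-13 m

Using λ = h/√(2mKE):

First convert KE to Joules: KE = 3311.6 eV = 5.306 × 10^-16 J

λ = h/√(2mKE)
λ = (6.626 × 10^-34 J·s) / √(2 × 6.64 × 10^-27 kg × 5.306 × 10^-16 J)
λ = 2.50 × 10^-13 m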